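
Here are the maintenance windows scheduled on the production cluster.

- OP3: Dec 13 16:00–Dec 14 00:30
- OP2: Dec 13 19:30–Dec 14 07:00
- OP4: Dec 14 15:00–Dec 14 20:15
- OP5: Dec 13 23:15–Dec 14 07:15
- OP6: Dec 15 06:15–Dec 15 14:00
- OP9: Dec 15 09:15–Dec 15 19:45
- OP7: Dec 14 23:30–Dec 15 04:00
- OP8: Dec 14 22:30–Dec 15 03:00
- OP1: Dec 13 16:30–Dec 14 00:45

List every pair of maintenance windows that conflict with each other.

Two intervals overlap when each starts before the other ends.
Sorted by start: OP3, OP1, OP2, OP5, OP4, OP8, OP7, OP6, OP9.
OP1 starts before OP3 ends → OP3 and OP1 overlap.
OP2 starts before OP3 ends → OP3 and OP2 overlap.
OP5 starts before OP3 ends → OP3 and OP5 overlap.
OP4 starts after OP3 ends; OP3 is clear from here.
OP2 starts before OP1 ends → OP1 and OP2 overlap.
OP5 starts before OP1 ends → OP1 and OP5 overlap.
OP4 starts after OP1 ends; OP1 is clear from here.
OP5 starts before OP2 ends → OP2 and OP5 overlap.
OP4 starts after OP2 ends; OP2 is clear from here.
OP4 starts after OP5 ends; OP5 is clear from here.
OP8 starts after OP4 ends; OP4 is clear from here.
OP7 starts before OP8 ends → OP8 and OP7 overlap.
OP6 starts after OP8 ends; OP8 is clear from here.
OP6 starts after OP7 ends; OP7 is clear from here.
OP9 starts before OP6 ends → OP6 and OP9 overlap.

OP1 & OP2, OP1 & OP3, OP1 & OP5, OP2 & OP3, OP2 & OP5, OP3 & OP5, OP6 & OP9, OP7 & OP8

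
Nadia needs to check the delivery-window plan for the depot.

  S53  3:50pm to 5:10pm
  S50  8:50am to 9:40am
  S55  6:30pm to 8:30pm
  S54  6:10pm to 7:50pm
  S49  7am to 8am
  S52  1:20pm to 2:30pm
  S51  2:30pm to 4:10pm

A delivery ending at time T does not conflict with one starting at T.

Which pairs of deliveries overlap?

S51 & S53, S54 & S55

Check each pair: they overlap iff neither finishes before the other starts.
Sorted by start: S49, S50, S52, S51, S53, S54, S55.
S50 starts after S49 ends; S49 is clear from here.
S52 starts after S50 ends; S50 is clear from here.
S51 starts exactly when S52 ends (back-to-back, no overlap); S52 is clear from here.
S53 starts before S51 ends → S51 and S53 overlap.
S54 starts after S51 ends; S51 is clear from here.
S54 starts after S53 ends; S53 is clear from here.
S55 starts before S54 ends → S54 and S55 overlap.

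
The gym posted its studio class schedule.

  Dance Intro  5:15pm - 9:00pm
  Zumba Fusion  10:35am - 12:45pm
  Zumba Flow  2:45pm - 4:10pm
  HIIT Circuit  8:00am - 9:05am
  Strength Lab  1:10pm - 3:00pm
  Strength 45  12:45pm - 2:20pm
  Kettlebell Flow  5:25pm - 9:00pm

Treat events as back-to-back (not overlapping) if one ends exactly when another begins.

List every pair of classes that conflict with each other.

Dance Intro & Kettlebell Flow, Strength 45 & Strength Lab, Strength Lab & Zumba Flow

Sorted by start: HIIT Circuit, Zumba Fusion, Strength 45, Strength Lab, Zumba Flow, Dance Intro, Kettlebell Flow.
Zumba Fusion starts after HIIT Circuit ends, so nothing later overlaps HIIT Circuit either.
Strength 45 starts exactly when Zumba Fusion ends (back-to-back, no overlap), so nothing later overlaps Zumba Fusion either.
Strength Lab starts before Strength 45 ends → Strength 45 and Strength Lab overlap.
Zumba Flow starts after Strength 45 ends, so nothing later overlaps Strength 45 either.
Zumba Flow starts before Strength Lab ends → Strength Lab and Zumba Flow overlap.
Dance Intro starts after Strength Lab ends, so nothing later overlaps Strength Lab either.
Dance Intro starts after Zumba Flow ends, so nothing later overlaps Zumba Flow either.
Kettlebell Flow starts before Dance Intro ends → Dance Intro and Kettlebell Flow overlap.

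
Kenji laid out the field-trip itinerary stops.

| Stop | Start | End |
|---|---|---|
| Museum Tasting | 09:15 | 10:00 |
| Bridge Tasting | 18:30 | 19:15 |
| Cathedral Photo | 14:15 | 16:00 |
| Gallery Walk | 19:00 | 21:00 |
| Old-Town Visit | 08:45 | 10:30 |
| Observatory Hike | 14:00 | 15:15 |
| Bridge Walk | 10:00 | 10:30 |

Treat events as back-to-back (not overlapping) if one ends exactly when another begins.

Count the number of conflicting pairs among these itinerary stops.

4

Sorted by start: Old-Town Visit, Museum Tasting, Bridge Walk, Observatory Hike, Cathedral Photo, Bridge Tasting, Gallery Walk.
Museum Tasting starts before Old-Town Visit ends → Old-Town Visit and Museum Tasting overlap.
Bridge Walk starts before Old-Town Visit ends → Old-Town Visit and Bridge Walk overlap.
Observatory Hike starts after Old-Town Visit ends, so Old-Town Visit has no further overlaps.
Bridge Walk starts exactly when Museum Tasting ends (back-to-back, no overlap), so Museum Tasting has no further overlaps.
Observatory Hike starts after Bridge Walk ends, so Bridge Walk has no further overlaps.
Cathedral Photo starts before Observatory Hike ends → Observatory Hike and Cathedral Photo overlap.
Bridge Tasting starts after Observatory Hike ends, so Observatory Hike has no further overlaps.
Bridge Tasting starts after Cathedral Photo ends, so Cathedral Photo has no further overlaps.
Gallery Walk starts before Bridge Tasting ends → Bridge Tasting and Gallery Walk overlap.
Overlapping pairs: Bridge Tasting & Gallery Walk, Bridge Walk & Old-Town Visit, Cathedral Photo & Observatory Hike, Museum Tasting & Old-Town Visit — 4 in total.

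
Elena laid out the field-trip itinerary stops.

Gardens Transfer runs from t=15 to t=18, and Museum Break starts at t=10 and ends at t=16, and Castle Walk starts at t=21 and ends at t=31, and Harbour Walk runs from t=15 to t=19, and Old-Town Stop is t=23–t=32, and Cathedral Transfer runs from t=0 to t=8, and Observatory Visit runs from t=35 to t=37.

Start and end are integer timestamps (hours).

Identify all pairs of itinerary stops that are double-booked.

Castle Walk & Old-Town Stop, Gardens Transfer & Harbour Walk, Gardens Transfer & Museum Break, Harbour Walk & Museum Break

Sorted by start: Cathedral Transfer, Museum Break, Harbour Walk, Gardens Transfer, Castle Walk, Old-Town Stop, Observatory Visit.
Museum Break starts after Cathedral Transfer ends — done with Cathedral Transfer.
Harbour Walk starts before Museum Break ends → Museum Break and Harbour Walk overlap.
Gardens Transfer starts before Museum Break ends → Museum Break and Gardens Transfer overlap.
Castle Walk starts after Museum Break ends — done with Museum Break.
Gardens Transfer starts before Harbour Walk ends → Harbour Walk and Gardens Transfer overlap.
Castle Walk starts after Harbour Walk ends — done with Harbour Walk.
Castle Walk starts after Gardens Transfer ends — done with Gardens Transfer.
Old-Town Stop starts before Castle Walk ends → Castle Walk and Old-Town Stop overlap.
Observatory Visit starts after Castle Walk ends.
Observatory Visit starts after Old-Town Stop ends.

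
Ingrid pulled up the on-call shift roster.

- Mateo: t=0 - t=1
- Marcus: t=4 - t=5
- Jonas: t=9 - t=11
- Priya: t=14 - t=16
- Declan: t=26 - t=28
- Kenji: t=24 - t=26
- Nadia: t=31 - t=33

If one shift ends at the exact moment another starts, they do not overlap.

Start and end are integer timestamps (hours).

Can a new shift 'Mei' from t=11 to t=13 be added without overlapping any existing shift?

Mateo: ends t=1 at or before Mei starts t=11 → clear.
Marcus: ends t=5 at or before Mei starts t=11 → clear.
Jonas: ends t=11 at or before Mei starts t=11 → clear.
Priya: starts t=14 at or after Mei ends t=13 → clear.
Kenji: starts t=24 at or after Mei ends t=13 → clear.
Declan: starts t=26 at or after Mei ends t=13 → clear.
Nadia: starts t=31 at or after Mei ends t=13 → clear.

Yes — the slot is free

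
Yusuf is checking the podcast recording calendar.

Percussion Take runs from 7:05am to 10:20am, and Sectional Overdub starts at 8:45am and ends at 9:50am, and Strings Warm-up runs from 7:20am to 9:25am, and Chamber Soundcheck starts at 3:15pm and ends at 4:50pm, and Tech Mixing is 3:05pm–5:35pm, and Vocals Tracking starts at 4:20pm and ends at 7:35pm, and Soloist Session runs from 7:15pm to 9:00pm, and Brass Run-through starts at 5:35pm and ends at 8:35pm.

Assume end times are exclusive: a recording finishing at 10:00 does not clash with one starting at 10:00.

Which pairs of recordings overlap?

Two intervals overlap when each starts before the other ends.
Sorted by start: Percussion Take, Strings Warm-up, Sectional Overdub, Tech Mixing, Chamber Soundcheck, Vocals Tracking, Brass Run-through, Soloist Session.
Strings Warm-up starts before Percussion Take ends → Percussion Take and Strings Warm-up overlap.
Sectional Overdub starts before Percussion Take ends → Percussion Take and Sectional Overdub overlap.
Tech Mixing starts after Percussion Take ends — done with Percussion Take.
Sectional Overdub starts before Strings Warm-up ends → Strings Warm-up and Sectional Overdub overlap.
Tech Mixing starts after Strings Warm-up ends — done with Strings Warm-up.
Tech Mixing starts after Sectional Overdub ends — done with Sectional Overdub.
Chamber Soundcheck starts before Tech Mixing ends → Tech Mixing and Chamber Soundcheck overlap.
Vocals Tracking starts before Tech Mixing ends → Tech Mixing and Vocals Tracking overlap.
Brass Run-through starts exactly when Tech Mixing ends (back-to-back, no overlap) — done with Tech Mixing.
Vocals Tracking starts before Chamber Soundcheck ends → Chamber Soundcheck and Vocals Tracking overlap.
Brass Run-through starts after Chamber Soundcheck ends — done with Chamber Soundcheck.
Brass Run-through starts before Vocals Tracking ends → Vocals Tracking and Brass Run-through overlap.
Soloist Session starts before Vocals Tracking ends → Vocals Tracking and Soloist Session overlap.
Soloist Session starts before Brass Run-through ends → Brass Run-through and Soloist Session overlap.

Brass Run-through & Soloist Session, Brass Run-through & Vocals Tracking, Chamber Soundcheck & Tech Mixing, Chamber Soundcheck & Vocals Tracking, Percussion Take & Sectional Overdub, Percussion Take & Strings Warm-up, Sectional Overdub & Strings Warm-up, Soloist Session & Vocals Tracking, Tech Mixing & Vocals Tracking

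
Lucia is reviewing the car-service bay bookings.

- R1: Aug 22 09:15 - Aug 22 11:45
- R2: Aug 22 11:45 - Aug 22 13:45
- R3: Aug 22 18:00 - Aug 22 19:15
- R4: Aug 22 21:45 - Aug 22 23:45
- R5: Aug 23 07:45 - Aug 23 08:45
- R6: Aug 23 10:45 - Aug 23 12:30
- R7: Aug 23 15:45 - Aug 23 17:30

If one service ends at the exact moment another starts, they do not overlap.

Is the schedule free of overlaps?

Yes

Sorted by start: R1, R2, R3, R4, R5, R6, R7.
R2 starts exactly when R1 ends (back-to-back, no overlap), so nothing later overlaps R1 either.
R3 starts after R2 ends, so nothing later overlaps R2 either.
R4 starts after R3 ends, so nothing later overlaps R3 either.
R5 starts after R4 ends, so nothing later overlaps R4 either.
R6 starts after R5 ends, so nothing later overlaps R5 either.
R7 starts after R6 ends.
Every pair is clear; the schedule has no overlaps.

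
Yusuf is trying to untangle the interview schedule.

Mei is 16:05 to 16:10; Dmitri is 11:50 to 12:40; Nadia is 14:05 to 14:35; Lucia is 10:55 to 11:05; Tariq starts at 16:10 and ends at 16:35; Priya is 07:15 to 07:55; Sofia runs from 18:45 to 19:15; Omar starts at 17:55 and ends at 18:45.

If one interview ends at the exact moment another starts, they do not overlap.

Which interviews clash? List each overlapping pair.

no overlapping pairs

Two intervals overlap when each starts before the other ends.
Sorted by start: Priya, Lucia, Dmitri, Nadia, Mei, Tariq, Omar, Sofia.
Lucia starts after Priya ends — done with Priya.
Dmitri starts after Lucia ends — done with Lucia.
Nadia starts after Dmitri ends — done with Dmitri.
Mei starts after Nadia ends — done with Nadia.
Tariq starts exactly when Mei ends (back-to-back, no overlap) — done with Mei.
Omar starts after Tariq ends — done with Tariq.
Sofia starts exactly when Omar ends (back-to-back, no overlap).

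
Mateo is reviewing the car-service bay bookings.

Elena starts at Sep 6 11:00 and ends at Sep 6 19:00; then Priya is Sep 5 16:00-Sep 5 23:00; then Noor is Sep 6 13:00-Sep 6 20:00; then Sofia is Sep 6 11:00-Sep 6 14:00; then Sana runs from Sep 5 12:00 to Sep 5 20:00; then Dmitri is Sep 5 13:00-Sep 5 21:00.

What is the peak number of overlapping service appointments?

3

Sort all start/end points and keep a running count:
Sep 5 12:00 start Sana → 1
Sep 5 13:00 start Dmitri → 2
Sep 5 16:00 start Priya → 3
Sep 5 20:00 end Sana → 2
Sep 5 21:00 end Dmitri → 1
Sep 5 23:00 end Priya → 0
Sep 6 11:00 start Elena → 1
Sep 6 11:00 start Sofia → 2
Sep 6 13:00 start Noor → 3
Sep 6 14:00 end Sofia → 2
Sep 6 19:00 end Elena → 1
Sep 6 20:00 end Noor → 0
Peak is 3, at Sep 5 16:00 (Dmitri, Priya, Sana).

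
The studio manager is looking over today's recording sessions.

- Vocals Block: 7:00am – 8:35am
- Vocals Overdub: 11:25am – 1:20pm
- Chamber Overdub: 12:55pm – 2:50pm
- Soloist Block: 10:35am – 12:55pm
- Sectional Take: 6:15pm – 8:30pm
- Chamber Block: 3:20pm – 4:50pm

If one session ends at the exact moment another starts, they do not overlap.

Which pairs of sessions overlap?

Chamber Overdub & Vocals Overdub, Soloist Block & Vocals Overdub

Sorted by start: Vocals Block, Soloist Block, Vocals Overdub, Chamber Overdub, Chamber Block, Sectional Take.
Soloist Block starts after Vocals Block ends; Vocals Block is clear from here.
Vocals Overdub starts before Soloist Block ends → Soloist Block and Vocals Overdub overlap.
Chamber Overdub starts exactly when Soloist Block ends (back-to-back, no overlap); Soloist Block is clear from here.
Chamber Overdub starts before Vocals Overdub ends → Vocals Overdub and Chamber Overdub overlap.
Chamber Block starts after Vocals Overdub ends; Vocals Overdub is clear from here.
Chamber Block starts after Chamber Overdub ends; Chamber Overdub is clear from here.
Sectional Take starts after Chamber Block ends.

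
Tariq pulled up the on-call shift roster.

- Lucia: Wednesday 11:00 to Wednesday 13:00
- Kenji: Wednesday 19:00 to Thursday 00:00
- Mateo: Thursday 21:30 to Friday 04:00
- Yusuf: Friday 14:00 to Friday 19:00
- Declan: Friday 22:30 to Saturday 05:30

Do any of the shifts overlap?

No

Sorted by start: Lucia, Kenji, Mateo, Yusuf, Declan.
Kenji starts after Lucia ends; Lucia is clear from here.
Mateo starts after Kenji ends; Kenji is clear from here.
Yusuf starts after Mateo ends; Mateo is clear from here.
Declan starts after Yusuf ends.
Every pair is clear; the schedule has no overlaps.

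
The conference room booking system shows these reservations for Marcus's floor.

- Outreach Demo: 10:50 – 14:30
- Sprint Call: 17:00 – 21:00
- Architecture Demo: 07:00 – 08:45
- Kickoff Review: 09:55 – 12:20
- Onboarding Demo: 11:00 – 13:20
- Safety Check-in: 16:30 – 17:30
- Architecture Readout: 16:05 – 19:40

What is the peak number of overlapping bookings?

Walk through starts and ends in time order (an end at T is processed before a start at T):
07:00 start Architecture Demo → 1
08:45 end Architecture Demo → 0
09:55 start Kickoff Review → 1
10:50 start Outreach Demo → 2
11:00 start Onboarding Demo → 3
12:20 end Kickoff Review → 2
13:20 end Onboarding Demo → 1
14:30 end Outreach Demo → 0
16:05 start Architecture Readout → 1
16:30 start Safety Check-in → 2
17:00 start Sprint Call → 3
17:30 end Safety Check-in → 2
19:40 end Architecture Readout → 1
21:00 end Sprint Call → 0
Peak is 3, at 11:00 (Kickoff Review, Onboarding Demo, Outreach Demo).

3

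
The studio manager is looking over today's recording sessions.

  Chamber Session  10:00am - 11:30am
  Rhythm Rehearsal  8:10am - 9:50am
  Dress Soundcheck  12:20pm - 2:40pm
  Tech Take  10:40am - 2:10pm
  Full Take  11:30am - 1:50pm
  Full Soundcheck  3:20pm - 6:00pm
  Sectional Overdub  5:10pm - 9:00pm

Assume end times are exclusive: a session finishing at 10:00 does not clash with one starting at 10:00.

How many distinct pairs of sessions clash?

5

Check each pair: they overlap iff neither finishes before the other starts.
Sorted by start: Rhythm Rehearsal, Chamber Session, Tech Take, Full Take, Dress Soundcheck, Full Soundcheck, Sectional Overdub.
Chamber Session starts after Rhythm Rehearsal ends; Rhythm Rehearsal is clear from here.
Tech Take starts before Chamber Session ends → Chamber Session and Tech Take overlap.
Full Take starts exactly when Chamber Session ends (back-to-back, no overlap); Chamber Session is clear from here.
Full Take starts before Tech Take ends → Tech Take and Full Take overlap.
Dress Soundcheck starts before Tech Take ends → Tech Take and Dress Soundcheck overlap.
Full Soundcheck starts after Tech Take ends; Tech Take is clear from here.
Dress Soundcheck starts before Full Take ends → Full Take and Dress Soundcheck overlap.
Full Soundcheck starts after Full Take ends; Full Take is clear from here.
Full Soundcheck starts after Dress Soundcheck ends; Dress Soundcheck is clear from here.
Sectional Overdub starts before Full Soundcheck ends → Full Soundcheck and Sectional Overdub overlap.
Overlapping pairs: Chamber Session & Tech Take, Dress Soundcheck & Full Take, Dress Soundcheck & Tech Take, Full Soundcheck & Sectional Overdub, Full Take & Tech Take — 5 in total.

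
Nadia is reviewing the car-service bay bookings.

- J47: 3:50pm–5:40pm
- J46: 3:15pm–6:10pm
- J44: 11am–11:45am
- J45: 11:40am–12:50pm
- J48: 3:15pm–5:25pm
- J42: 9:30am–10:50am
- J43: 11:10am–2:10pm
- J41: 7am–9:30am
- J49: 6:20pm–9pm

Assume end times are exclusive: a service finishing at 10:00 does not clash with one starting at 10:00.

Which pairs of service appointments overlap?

Sorted by start: J41, J42, J44, J43, J45, J46, J48, J47, J49.
J42 starts exactly when J41 ends (back-to-back, no overlap) — done with J41.
J44 starts after J42 ends — done with J42.
J43 starts before J44 ends → J44 and J43 overlap.
J45 starts before J44 ends → J44 and J45 overlap.
J46 starts after J44 ends — done with J44.
J45 starts before J43 ends → J43 and J45 overlap.
J46 starts after J43 ends — done with J43.
J46 starts after J45 ends — done with J45.
J48 starts before J46 ends → J46 and J48 overlap.
J47 starts before J46 ends → J46 and J47 overlap.
J49 starts after J46 ends.
J47 starts before J48 ends → J48 and J47 overlap.
J49 starts after J48 ends.
J49 starts after J47 ends.

J43 & J44, J43 & J45, J44 & J45, J46 & J47, J46 & J48, J47 & J48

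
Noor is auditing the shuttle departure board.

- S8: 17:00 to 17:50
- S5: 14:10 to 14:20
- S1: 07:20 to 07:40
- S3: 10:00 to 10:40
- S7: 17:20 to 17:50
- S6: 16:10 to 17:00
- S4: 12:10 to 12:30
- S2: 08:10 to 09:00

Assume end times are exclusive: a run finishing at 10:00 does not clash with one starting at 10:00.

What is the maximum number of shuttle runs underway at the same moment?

2

Walk through starts and ends in time order (an end at T is processed before a start at T):
07:20 start S1 → 1
07:40 end S1 → 0
08:10 start S2 → 1
09:00 end S2 → 0
10:00 start S3 → 1
10:40 end S3 → 0
12:10 start S4 → 1
12:30 end S4 → 0
14:10 start S5 → 1
14:20 end S5 → 0
16:10 start S6 → 1
17:00 end S6 → 0
17:00 start S8 → 1
17:20 start S7 → 2
17:50 end S7 → 1
17:50 end S8 → 0
Peak is 2, at 17:20 (S7, S8).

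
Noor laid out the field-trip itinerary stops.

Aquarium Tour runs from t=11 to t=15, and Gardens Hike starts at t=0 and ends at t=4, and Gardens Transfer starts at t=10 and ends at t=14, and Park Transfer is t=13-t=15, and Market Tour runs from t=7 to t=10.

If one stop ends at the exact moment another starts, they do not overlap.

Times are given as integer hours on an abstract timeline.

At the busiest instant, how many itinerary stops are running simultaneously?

Walk through starts and ends in time order (an end at T is processed before a start at T):
t=0 start Gardens Hike → 1
t=4 end Gardens Hike → 0
t=7 start Market Tour → 1
t=10 end Market Tour → 0
t=10 start Gardens Transfer → 1
t=11 start Aquarium Tour → 2
t=13 start Park Transfer → 3
t=14 end Gardens Transfer → 2
t=15 end Aquarium Tour → 1
t=15 end Park Transfer → 0
Peak is 3, at t=13 (Aquarium Tour, Gardens Transfer, Park Transfer).

3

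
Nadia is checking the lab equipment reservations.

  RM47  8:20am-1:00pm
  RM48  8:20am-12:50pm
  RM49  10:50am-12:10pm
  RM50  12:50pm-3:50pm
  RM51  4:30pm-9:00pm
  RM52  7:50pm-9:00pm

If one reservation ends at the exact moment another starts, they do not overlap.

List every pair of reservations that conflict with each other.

RM47 & RM48, RM47 & RM49, RM47 & RM50, RM48 & RM49, RM51 & RM52

Check each pair: they overlap iff neither finishes before the other starts.
Sorted by start: RM47, RM48, RM49, RM50, RM51, RM52.
RM48 starts before RM47 ends → RM47 and RM48 overlap.
RM49 starts before RM47 ends → RM47 and RM49 overlap.
RM50 starts before RM47 ends → RM47 and RM50 overlap.
RM51 starts after RM47 ends, so nothing later overlaps RM47 either.
RM49 starts before RM48 ends → RM48 and RM49 overlap.
RM50 starts exactly when RM48 ends (back-to-back, no overlap), so nothing later overlaps RM48 either.
RM50 starts after RM49 ends, so nothing later overlaps RM49 either.
RM51 starts after RM50 ends, so nothing later overlaps RM50 either.
RM52 starts before RM51 ends → RM51 and RM52 overlap.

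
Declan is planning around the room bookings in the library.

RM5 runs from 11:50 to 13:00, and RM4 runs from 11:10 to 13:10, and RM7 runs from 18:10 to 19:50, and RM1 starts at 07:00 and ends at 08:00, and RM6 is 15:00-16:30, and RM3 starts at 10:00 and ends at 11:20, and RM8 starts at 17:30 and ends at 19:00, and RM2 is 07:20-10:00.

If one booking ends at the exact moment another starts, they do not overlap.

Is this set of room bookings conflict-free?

Check each pair: they overlap iff neither finishes before the other starts.
Sorted by start: RM1, RM2, RM3, RM4, RM5, RM6, RM8, RM7.
RM2 starts before RM1 ends → RM1 and RM2 overlap.
That's a conflict, so the schedule is not conflict-free.

No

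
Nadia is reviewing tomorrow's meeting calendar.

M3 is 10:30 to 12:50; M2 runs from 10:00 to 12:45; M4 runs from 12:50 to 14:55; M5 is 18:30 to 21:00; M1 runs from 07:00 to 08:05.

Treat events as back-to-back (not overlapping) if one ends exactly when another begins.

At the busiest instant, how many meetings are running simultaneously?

2

Sweep the timeline, counting +1 at each start and −1 at each end (ends before starts at a tie):
07:00 start M1 → 1
08:05 end M1 → 0
10:00 start M2 → 1
10:30 start M3 → 2
12:45 end M2 → 1
12:50 end M3 → 0
12:50 start M4 → 1
14:55 end M4 → 0
18:30 start M5 → 1
21:00 end M5 → 0
Peak is 2, at 10:30 (M2, M3).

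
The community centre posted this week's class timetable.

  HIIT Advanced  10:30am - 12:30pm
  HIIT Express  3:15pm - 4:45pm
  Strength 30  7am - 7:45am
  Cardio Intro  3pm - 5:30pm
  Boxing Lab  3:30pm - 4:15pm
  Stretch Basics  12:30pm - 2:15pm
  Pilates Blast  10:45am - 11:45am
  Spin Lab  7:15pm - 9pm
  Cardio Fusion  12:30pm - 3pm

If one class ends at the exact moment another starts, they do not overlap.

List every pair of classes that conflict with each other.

Boxing Lab & Cardio Intro, Boxing Lab & HIIT Express, Cardio Fusion & Stretch Basics, Cardio Intro & HIIT Express, HIIT Advanced & Pilates Blast

Sorted by start: Strength 30, HIIT Advanced, Pilates Blast, Cardio Fusion, Stretch Basics, Cardio Intro, HIIT Express, Boxing Lab, Spin Lab.
HIIT Advanced starts after Strength 30 ends, so nothing later overlaps Strength 30 either.
Pilates Blast starts before HIIT Advanced ends → HIIT Advanced and Pilates Blast overlap.
Cardio Fusion starts exactly when HIIT Advanced ends (back-to-back, no overlap), so nothing later overlaps HIIT Advanced either.
Cardio Fusion starts after Pilates Blast ends, so nothing later overlaps Pilates Blast either.
Stretch Basics starts before Cardio Fusion ends → Cardio Fusion and Stretch Basics overlap.
Cardio Intro starts exactly when Cardio Fusion ends (back-to-back, no overlap), so nothing later overlaps Cardio Fusion either.
Cardio Intro starts after Stretch Basics ends, so nothing later overlaps Stretch Basics either.
HIIT Express starts before Cardio Intro ends → Cardio Intro and HIIT Express overlap.
Boxing Lab starts before Cardio Intro ends → Cardio Intro and Boxing Lab overlap.
Spin Lab starts after Cardio Intro ends.
Boxing Lab starts before HIIT Express ends → HIIT Express and Boxing Lab overlap.
Spin Lab starts after HIIT Express ends.
Spin Lab starts after Boxing Lab ends.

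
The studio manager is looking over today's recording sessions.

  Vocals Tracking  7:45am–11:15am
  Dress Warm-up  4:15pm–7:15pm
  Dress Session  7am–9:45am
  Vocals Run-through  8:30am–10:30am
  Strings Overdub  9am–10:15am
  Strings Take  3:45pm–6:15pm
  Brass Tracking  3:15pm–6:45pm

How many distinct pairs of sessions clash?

Sorted by start: Dress Session, Vocals Tracking, Vocals Run-through, Strings Overdub, Brass Tracking, Strings Take, Dress Warm-up.
Vocals Tracking starts before Dress Session ends → Dress Session and Vocals Tracking overlap.
Vocals Run-through starts before Dress Session ends → Dress Session and Vocals Run-through overlap.
Strings Overdub starts before Dress Session ends → Dress Session and Strings Overdub overlap.
Brass Tracking starts after Dress Session ends, so nothing later overlaps Dress Session either.
Vocals Run-through starts before Vocals Tracking ends → Vocals Tracking and Vocals Run-through overlap.
Strings Overdub starts before Vocals Tracking ends → Vocals Tracking and Strings Overdub overlap.
Brass Tracking starts after Vocals Tracking ends, so nothing later overlaps Vocals Tracking either.
Strings Overdub starts before Vocals Run-through ends → Vocals Run-through and Strings Overdub overlap.
Brass Tracking starts after Vocals Run-through ends, so nothing later overlaps Vocals Run-through either.
Brass Tracking starts after Strings Overdub ends, so nothing later overlaps Strings Overdub either.
Strings Take starts before Brass Tracking ends → Brass Tracking and Strings Take overlap.
Dress Warm-up starts before Brass Tracking ends → Brass Tracking and Dress Warm-up overlap.
Dress Warm-up starts before Strings Take ends → Strings Take and Dress Warm-up overlap.
Overlapping pairs: Brass Tracking & Dress Warm-up, Brass Tracking & Strings Take, Dress Session & Strings Overdub, Dress Session & Vocals Run-through, Dress Session & Vocals Tracking, Dress Warm-up & Strings Take, Strings Overdub & Vocals Run-through, Strings Overdub & Vocals Tracking, Vocals Run-through & Vocals Tracking — 9 in total.

9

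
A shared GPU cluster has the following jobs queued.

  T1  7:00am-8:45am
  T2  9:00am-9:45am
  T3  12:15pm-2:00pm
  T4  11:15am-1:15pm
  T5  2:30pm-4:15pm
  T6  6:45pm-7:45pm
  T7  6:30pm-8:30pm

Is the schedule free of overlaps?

Sorted by start: T1, T2, T4, T3, T5, T7, T6.
T2 starts after T1 ends, so nothing later overlaps T1 either.
T4 starts after T2 ends, so nothing later overlaps T2 either.
T3 starts before T4 ends → T4 and T3 overlap.
That's a conflict, so the schedule is not conflict-free.

No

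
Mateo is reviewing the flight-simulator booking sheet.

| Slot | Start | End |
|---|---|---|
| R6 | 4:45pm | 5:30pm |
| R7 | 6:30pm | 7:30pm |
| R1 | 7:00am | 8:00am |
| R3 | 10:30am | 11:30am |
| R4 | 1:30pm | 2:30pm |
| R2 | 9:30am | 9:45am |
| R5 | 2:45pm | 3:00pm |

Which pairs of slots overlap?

Two intervals overlap when each starts before the other ends.
Sorted by start: R1, R2, R3, R4, R5, R6, R7.
R2 starts after R1 ends, so R1 has no further overlaps.
R3 starts after R2 ends, so R2 has no further overlaps.
R4 starts after R3 ends, so R3 has no further overlaps.
R5 starts after R4 ends, so R4 has no further overlaps.
R6 starts after R5 ends, so R5 has no further overlaps.
R7 starts after R6 ends.

no conflicts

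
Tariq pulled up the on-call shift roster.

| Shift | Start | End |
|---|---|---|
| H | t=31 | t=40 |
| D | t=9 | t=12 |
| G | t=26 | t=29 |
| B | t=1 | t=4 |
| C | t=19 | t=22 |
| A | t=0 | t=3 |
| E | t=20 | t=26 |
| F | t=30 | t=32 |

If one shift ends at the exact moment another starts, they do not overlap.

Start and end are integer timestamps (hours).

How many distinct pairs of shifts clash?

3

Sorted by start: A, B, D, C, E, G, F, H.
B starts before A ends → A and B overlap.
D starts after A ends, so A has no further overlaps.
D starts after B ends, so B has no further overlaps.
C starts after D ends, so D has no further overlaps.
E starts before C ends → C and E overlap.
G starts after C ends, so C has no further overlaps.
G starts exactly when E ends (back-to-back, no overlap), so E has no further overlaps.
F starts after G ends, so G has no further overlaps.
H starts before F ends → F and H overlap.
Overlapping pairs: A & B, C & E, F & H — 3 in total.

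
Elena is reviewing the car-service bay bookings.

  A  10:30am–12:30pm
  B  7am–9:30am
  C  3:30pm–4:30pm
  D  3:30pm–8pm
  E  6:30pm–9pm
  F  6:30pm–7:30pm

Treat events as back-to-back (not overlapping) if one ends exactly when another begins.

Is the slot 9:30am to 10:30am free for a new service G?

Yes — the slot is free

B: ends 9:30am at or before G starts 9:30am → clear.
A: starts 10:30am at or after G ends 10:30am → clear.
C: starts 3:30pm at or after G ends 10:30am → clear.
D: starts 3:30pm at or after G ends 10:30am → clear.
E: starts 6:30pm at or after G ends 10:30am → clear.
F: starts 6:30pm at or after G ends 10:30am → clear.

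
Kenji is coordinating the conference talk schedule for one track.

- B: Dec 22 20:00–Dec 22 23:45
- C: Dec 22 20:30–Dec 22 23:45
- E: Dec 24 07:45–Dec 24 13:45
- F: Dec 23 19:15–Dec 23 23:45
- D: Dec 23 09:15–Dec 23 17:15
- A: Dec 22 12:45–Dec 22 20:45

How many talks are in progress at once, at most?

Walk through starts and ends in time order (an end at T is processed before a start at T):
Dec 22 12:45 start A → 1
Dec 22 20:00 start B → 2
Dec 22 20:30 start C → 3
Dec 22 20:45 end A → 2
Dec 22 23:45 end B → 1
Dec 22 23:45 end C → 0
Dec 23 09:15 start D → 1
Dec 23 17:15 end D → 0
Dec 23 19:15 start F → 1
Dec 23 23:45 end F → 0
Dec 24 07:45 start E → 1
Dec 24 13:45 end E → 0
Peak is 3, at Dec 22 20:30 (A, B, C).

3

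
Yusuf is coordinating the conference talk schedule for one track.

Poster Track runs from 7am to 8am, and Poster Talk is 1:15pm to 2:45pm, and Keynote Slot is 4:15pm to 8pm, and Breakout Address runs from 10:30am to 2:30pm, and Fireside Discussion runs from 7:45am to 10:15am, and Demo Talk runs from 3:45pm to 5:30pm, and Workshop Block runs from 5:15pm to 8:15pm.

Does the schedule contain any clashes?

Sorted by start: Poster Track, Fireside Discussion, Breakout Address, Poster Talk, Demo Talk, Keynote Slot, Workshop Block.
Fireside Discussion starts before Poster Track ends → Poster Track and Fireside Discussion overlap.
That's a conflict, so the schedule is not conflict-free.

Yes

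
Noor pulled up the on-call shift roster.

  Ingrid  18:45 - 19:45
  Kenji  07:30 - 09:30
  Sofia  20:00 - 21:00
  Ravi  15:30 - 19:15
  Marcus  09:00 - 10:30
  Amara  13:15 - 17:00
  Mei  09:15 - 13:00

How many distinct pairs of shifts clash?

Sorted by start: Kenji, Marcus, Mei, Amara, Ravi, Ingrid, Sofia.
Marcus starts before Kenji ends → Kenji and Marcus overlap.
Mei starts before Kenji ends → Kenji and Mei overlap.
Amara starts after Kenji ends — done with Kenji.
Mei starts before Marcus ends → Marcus and Mei overlap.
Amara starts after Marcus ends — done with Marcus.
Amara starts after Mei ends — done with Mei.
Ravi starts before Amara ends → Amara and Ravi overlap.
Ingrid starts after Amara ends — done with Amara.
Ingrid starts before Ravi ends → Ravi and Ingrid overlap.
Sofia starts after Ravi ends.
Sofia starts after Ingrid ends.
Overlapping pairs: Amara & Ravi, Ingrid & Ravi, Kenji & Marcus, Kenji & Mei, Marcus & Mei — 5 in total.

5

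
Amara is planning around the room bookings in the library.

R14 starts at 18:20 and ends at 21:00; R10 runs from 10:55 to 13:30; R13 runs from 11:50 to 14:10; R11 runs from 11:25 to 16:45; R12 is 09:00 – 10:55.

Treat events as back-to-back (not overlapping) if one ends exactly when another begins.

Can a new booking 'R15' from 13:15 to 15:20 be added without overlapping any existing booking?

R12: ends 10:55 at or before R15 starts 13:15 → clear.
R10: starts 10:55 before R15 ends 15:20, and ends 13:30 after R15 starts 13:15 → overlap.
R11: starts 11:25 before R15 ends 15:20, and ends 16:45 after R15 starts 13:15 → overlap.
R13: starts 11:50 before R15 ends 15:20, and ends 14:10 after R15 starts 13:15 → overlap.
R14: starts 18:20 at or after R15 ends 15:20 → clear.
R15 overlaps R10, R11, R13.

No — it overlaps R10, R11, R13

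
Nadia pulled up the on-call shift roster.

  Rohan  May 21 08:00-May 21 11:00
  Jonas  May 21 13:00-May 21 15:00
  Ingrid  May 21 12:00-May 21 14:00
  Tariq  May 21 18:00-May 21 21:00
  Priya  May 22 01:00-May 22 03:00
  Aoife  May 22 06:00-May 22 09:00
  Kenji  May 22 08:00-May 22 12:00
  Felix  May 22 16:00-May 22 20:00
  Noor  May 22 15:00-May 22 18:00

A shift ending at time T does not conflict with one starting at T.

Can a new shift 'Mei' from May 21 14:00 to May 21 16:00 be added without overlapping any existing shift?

No — it overlaps Jonas

Rohan: ends May 21 11:00 at or before Mei starts May 21 14:00 → clear.
Ingrid: ends May 21 14:00 at or before Mei starts May 21 14:00 → clear.
Jonas: starts May 21 13:00 before Mei ends May 21 16:00, and ends May 21 15:00 after Mei starts May 21 14:00 → overlap.
Tariq: starts May 21 18:00 at or after Mei ends May 21 16:00 → clear.
Priya: starts May 22 01:00 at or after Mei ends May 21 16:00 → clear.
Aoife: starts May 22 06:00 at or after Mei ends May 21 16:00 → clear.
Kenji: starts May 22 08:00 at or after Mei ends May 21 16:00 → clear.
Noor: starts May 22 15:00 at or after Mei ends May 21 16:00 → clear.
Felix: starts May 22 16:00 at or after Mei ends May 21 16:00 → clear.
Mei overlaps Jonas.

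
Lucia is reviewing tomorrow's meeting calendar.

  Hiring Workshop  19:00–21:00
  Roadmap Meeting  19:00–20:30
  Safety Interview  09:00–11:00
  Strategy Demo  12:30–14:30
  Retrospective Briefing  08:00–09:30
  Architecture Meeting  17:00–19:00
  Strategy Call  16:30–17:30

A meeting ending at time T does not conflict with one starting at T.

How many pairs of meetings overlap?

Two intervals overlap when each starts before the other ends.
Sorted by start: Retrospective Briefing, Safety Interview, Strategy Demo, Strategy Call, Architecture Meeting, Roadmap Meeting, Hiring Workshop.
Safety Interview starts before Retrospective Briefing ends → Retrospective Briefing and Safety Interview overlap.
Strategy Demo starts after Retrospective Briefing ends — done with Retrospective Briefing.
Strategy Demo starts after Safety Interview ends — done with Safety Interview.
Strategy Call starts after Strategy Demo ends — done with Strategy Demo.
Architecture Meeting starts before Strategy Call ends → Strategy Call and Architecture Meeting overlap.
Roadmap Meeting starts after Strategy Call ends — done with Strategy Call.
Roadmap Meeting starts exactly when Architecture Meeting ends (back-to-back, no overlap) — done with Architecture Meeting.
Hiring Workshop starts before Roadmap Meeting ends → Roadmap Meeting and Hiring Workshop overlap.
Overlapping pairs: Architecture Meeting & Strategy Call, Hiring Workshop & Roadmap Meeting, Retrospective Briefing & Safety Interview — 3 in total.

3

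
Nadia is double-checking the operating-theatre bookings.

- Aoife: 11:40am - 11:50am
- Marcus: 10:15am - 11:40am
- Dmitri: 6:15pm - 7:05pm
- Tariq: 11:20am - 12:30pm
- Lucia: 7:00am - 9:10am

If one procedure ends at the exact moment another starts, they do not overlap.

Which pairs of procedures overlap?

Aoife & Tariq, Marcus & Tariq

Sorted by start: Lucia, Marcus, Tariq, Aoife, Dmitri.
Marcus starts after Lucia ends — done with Lucia.
Tariq starts before Marcus ends → Marcus and Tariq overlap.
Aoife starts exactly when Marcus ends (back-to-back, no overlap) — done with Marcus.
Aoife starts before Tariq ends → Tariq and Aoife overlap.
Dmitri starts after Tariq ends.
Dmitri starts after Aoife ends.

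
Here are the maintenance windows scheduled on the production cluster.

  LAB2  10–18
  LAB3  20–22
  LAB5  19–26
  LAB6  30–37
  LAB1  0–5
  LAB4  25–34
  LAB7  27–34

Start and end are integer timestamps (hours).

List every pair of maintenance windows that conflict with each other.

Two intervals overlap when each starts before the other ends.
Sorted by start: LAB1, LAB2, LAB5, LAB3, LAB4, LAB7, LAB6.
LAB2 starts after LAB1 ends, so nothing later overlaps LAB1 either.
LAB5 starts after LAB2 ends, so nothing later overlaps LAB2 either.
LAB3 starts before LAB5 ends → LAB5 and LAB3 overlap.
LAB4 starts before LAB5 ends → LAB5 and LAB4 overlap.
LAB7 starts after LAB5 ends, so nothing later overlaps LAB5 either.
LAB4 starts after LAB3 ends, so nothing later overlaps LAB3 either.
LAB7 starts before LAB4 ends → LAB4 and LAB7 overlap.
LAB6 starts before LAB4 ends → LAB4 and LAB6 overlap.
LAB6 starts before LAB7 ends → LAB7 and LAB6 overlap.

LAB3 & LAB5, LAB4 & LAB5, LAB4 & LAB6, LAB4 & LAB7, LAB6 & LAB7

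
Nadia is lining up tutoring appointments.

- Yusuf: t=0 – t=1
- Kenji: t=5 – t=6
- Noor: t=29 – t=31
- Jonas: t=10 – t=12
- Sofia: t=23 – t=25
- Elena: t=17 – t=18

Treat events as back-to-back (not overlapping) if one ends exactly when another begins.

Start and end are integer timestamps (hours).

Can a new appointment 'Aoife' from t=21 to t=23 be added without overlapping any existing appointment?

Yes — the slot is free

Yusuf: ends t=1 at or before Aoife starts t=21 → clear.
Kenji: ends t=6 at or before Aoife starts t=21 → clear.
Jonas: ends t=12 at or before Aoife starts t=21 → clear.
Elena: ends t=18 at or before Aoife starts t=21 → clear.
Sofia: starts t=23 at or after Aoife ends t=23 → clear.
Noor: starts t=29 at or after Aoife ends t=23 → clear.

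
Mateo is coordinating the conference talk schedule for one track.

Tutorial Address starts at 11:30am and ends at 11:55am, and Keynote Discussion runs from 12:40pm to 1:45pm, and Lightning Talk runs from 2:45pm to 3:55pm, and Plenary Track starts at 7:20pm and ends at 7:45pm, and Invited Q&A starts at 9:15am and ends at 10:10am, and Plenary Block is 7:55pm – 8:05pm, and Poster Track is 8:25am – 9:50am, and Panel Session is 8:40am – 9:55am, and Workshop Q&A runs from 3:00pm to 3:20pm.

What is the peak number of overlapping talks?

3

Sweep the timeline, counting +1 at each start and −1 at each end (ends before starts at a tie):
8:25am start Poster Track → 1
8:40am start Panel Session → 2
9:15am start Invited Q&A → 3
9:50am end Poster Track → 2
9:55am end Panel Session → 1
10:10am end Invited Q&A → 0
11:30am start Tutorial Address → 1
11:55am end Tutorial Address → 0
12:40pm start Keynote Discussion → 1
1:45pm end Keynote Discussion → 0
2:45pm start Lightning Talk → 1
3:00pm start Workshop Q&A → 2
3:20pm end Workshop Q&A → 1
3:55pm end Lightning Talk → 0
7:20pm start Plenary Track → 1
7:45pm end Plenary Track → 0
7:55pm start Plenary Block → 1
8:05pm end Plenary Block → 0
Peak is 3, at 9:15am (Invited Q&A, Panel Session, Poster Track).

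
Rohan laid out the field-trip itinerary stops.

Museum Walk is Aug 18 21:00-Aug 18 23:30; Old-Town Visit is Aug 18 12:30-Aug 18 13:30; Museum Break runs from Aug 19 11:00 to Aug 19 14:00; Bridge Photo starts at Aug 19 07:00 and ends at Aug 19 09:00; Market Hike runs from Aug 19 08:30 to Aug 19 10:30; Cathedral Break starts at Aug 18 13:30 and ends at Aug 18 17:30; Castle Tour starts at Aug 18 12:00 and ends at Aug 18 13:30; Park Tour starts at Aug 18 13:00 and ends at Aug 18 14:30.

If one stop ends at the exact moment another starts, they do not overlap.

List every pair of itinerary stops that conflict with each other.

Two intervals overlap when each starts before the other ends.
Sorted by start: Castle Tour, Old-Town Visit, Park Tour, Cathedral Break, Museum Walk, Bridge Photo, Market Hike, Museum Break.
Old-Town Visit starts before Castle Tour ends → Castle Tour and Old-Town Visit overlap.
Park Tour starts before Castle Tour ends → Castle Tour and Park Tour overlap.
Cathedral Break starts exactly when Castle Tour ends (back-to-back, no overlap); Castle Tour is clear from here.
Park Tour starts before Old-Town Visit ends → Old-Town Visit and Park Tour overlap.
Cathedral Break starts exactly when Old-Town Visit ends (back-to-back, no overlap); Old-Town Visit is clear from here.
Cathedral Break starts before Park Tour ends → Park Tour and Cathedral Break overlap.
Museum Walk starts after Park Tour ends; Park Tour is clear from here.
Museum Walk starts after Cathedral Break ends; Cathedral Break is clear from here.
Bridge Photo starts after Museum Walk ends; Museum Walk is clear from here.
Market Hike starts before Bridge Photo ends → Bridge Photo and Market Hike overlap.
Museum Break starts after Bridge Photo ends.
Museum Break starts after Market Hike ends.

Bridge Photo & Market Hike, Castle Tour & Old-Town Visit, Castle Tour & Park Tour, Cathedral Break & Park Tour, Old-Town Visit & Park Tour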